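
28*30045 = 841260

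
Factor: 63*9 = 3^4*7^1 = 567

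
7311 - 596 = 6715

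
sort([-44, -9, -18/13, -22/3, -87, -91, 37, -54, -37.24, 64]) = [-91, -87, -54, -44, -37.24, -9, -22/3, -18/13, 37, 64]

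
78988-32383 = 46605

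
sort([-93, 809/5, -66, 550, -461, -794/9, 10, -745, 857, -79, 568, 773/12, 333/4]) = [-745, -461, -93, -794/9, -79, -66, 10, 773/12, 333/4, 809/5, 550, 568, 857]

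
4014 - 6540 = -2526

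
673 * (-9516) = -6404268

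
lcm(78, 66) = 858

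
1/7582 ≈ 0.000132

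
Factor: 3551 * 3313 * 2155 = 5^1 * 53^1 * 67^1 * 431^1 * 3313^1 = 25352417765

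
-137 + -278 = -415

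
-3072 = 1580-4652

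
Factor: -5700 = -1*2^2*3^1*5^2*19^1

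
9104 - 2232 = 6872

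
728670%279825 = 169020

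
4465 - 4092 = 373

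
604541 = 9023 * 67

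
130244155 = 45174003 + 85070152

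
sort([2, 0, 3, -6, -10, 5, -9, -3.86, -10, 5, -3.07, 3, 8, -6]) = [-10, -10, -9, -6, -6, -3.86, -3.07, 0, 2, 3, 3, 5, 5, 8]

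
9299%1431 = 713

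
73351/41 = 1789+2/41 ≈ 1789.05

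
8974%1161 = 847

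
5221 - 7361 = -2140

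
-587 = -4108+3521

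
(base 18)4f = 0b1010111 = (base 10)87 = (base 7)153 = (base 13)69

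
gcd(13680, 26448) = 912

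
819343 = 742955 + 76388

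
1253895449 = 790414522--463480927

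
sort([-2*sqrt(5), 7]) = [-2*sqrt(5), 7]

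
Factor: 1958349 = 3^1*17^1*19^1*43^1*47^1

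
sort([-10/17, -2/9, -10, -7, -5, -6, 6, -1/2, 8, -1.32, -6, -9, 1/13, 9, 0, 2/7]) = [-10, -9, -7, -6, -6, -5, -1.32, -10/17, -1/2, -2/9, 0, 1/13, 2/7, 6, 8, 9]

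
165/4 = 41+1/4 = 41.25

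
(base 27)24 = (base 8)72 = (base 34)1o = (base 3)2011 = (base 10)58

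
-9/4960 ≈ -0.00181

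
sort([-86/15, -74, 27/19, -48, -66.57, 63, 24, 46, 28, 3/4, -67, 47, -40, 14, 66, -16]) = [-74, -67, -66.57, -48, -40, -16, -86/15, 3/4, 27/19, 14, 24, 28, 46, 47, 63, 66]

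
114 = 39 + 75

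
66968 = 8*8371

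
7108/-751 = -9 - 349/751 ≈ -9.46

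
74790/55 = 14958/11 ≈ 1359.82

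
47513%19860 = 7793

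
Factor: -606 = -1*2^1*3^1*101^1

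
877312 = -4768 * (-184)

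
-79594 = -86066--6472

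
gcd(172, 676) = 4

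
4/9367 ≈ 0.000427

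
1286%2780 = 1286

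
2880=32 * 90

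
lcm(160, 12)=480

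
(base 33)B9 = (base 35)AM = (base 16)174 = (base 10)372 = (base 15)19C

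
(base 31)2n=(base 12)71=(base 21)41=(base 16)55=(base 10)85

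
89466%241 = 55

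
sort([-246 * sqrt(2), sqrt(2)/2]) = [-246 * sqrt(2), sqrt(2)/2]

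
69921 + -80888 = -10967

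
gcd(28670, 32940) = 610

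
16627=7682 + 8945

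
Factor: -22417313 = -1*22417313^1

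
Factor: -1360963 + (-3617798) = -1*3^1*1659587^1 = -4978761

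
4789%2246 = 297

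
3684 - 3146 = 538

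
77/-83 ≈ -0.928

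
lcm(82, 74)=3034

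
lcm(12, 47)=564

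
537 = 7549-7012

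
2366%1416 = 950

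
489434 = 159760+329674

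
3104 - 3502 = -398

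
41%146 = 41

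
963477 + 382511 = 1345988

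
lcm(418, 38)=418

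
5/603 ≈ 0.00829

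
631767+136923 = 768690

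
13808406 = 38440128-24631722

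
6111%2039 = 2033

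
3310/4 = 827+1/2 = 827.50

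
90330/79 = 1143 + 33/79 ≈ 1143.42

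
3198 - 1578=1620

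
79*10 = 790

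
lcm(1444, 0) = 0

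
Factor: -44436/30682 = -1 * 2^1 * 3^1 * 7^1 * 29^(-1) = -42/29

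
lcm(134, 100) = 6700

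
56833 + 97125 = 153958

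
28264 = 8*3533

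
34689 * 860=29832540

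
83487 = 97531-14044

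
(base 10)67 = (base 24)2j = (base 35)1w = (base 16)43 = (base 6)151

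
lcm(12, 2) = 12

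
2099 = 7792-5693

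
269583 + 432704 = 702287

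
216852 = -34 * (-6378)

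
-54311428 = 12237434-66548862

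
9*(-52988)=-476892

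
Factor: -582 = -1 * 2^1 * 3^1 * 97^1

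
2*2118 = 4236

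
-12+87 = 75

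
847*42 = 35574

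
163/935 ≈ 0.174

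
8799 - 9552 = -753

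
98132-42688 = 55444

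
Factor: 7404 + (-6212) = 2^3 * 149^1 = 1192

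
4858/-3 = -1619-1/3 ≈ -1619.33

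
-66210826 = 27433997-93644823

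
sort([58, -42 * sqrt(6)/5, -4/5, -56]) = [-56, -42 * sqrt(6)/5, -4/5, 58]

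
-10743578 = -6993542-3750036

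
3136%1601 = 1535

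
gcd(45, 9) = 9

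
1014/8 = 507/4 = 126.75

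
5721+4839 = 10560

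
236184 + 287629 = 523813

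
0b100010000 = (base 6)1132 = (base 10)272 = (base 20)dc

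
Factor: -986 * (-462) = 2^2 * 3^1 * 7^1 * 11^1 * 17^1 * 29^1 = 455532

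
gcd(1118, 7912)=86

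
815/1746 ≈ 0.467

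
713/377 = 1 + 336/377 ≈ 1.89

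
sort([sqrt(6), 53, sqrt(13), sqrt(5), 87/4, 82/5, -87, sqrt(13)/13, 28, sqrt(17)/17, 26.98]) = [-87, sqrt(17)/17, sqrt(13)/13, sqrt(5), sqrt(6), sqrt(13), 82/5, 87/4, 26.98, 28, 53]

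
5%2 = 1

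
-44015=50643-94658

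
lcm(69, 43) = 2967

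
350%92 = 74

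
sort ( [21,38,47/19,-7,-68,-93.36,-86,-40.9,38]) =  [-93.36,-86,-68,-40.9,-7,47/19,21,38,38]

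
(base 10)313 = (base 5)2223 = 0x139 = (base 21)ej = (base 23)de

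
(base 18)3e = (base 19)3b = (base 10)68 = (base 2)1000100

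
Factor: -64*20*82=-1*2^9*5^1*41^1=-104960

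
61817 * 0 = 0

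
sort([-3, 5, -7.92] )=[-7.92, -3, 5] 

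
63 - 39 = 24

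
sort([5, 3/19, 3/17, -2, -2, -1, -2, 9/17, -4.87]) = [-4.87, -2, -2, -2, -1, 3/19, 3/17, 9/17, 5]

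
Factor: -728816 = -1*2^4*11^1*41^1*101^1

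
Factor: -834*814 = -1*2^2*3^1*11^1*37^1*139^1 = -678876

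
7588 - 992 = 6596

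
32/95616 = 1/2988 ≈ 0.000335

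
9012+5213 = 14225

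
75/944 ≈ 0.0794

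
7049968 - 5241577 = 1808391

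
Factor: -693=-1*3^2*7^1*11^1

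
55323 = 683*81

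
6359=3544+2815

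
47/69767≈0.000674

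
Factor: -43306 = -1*2^1*59^1*367^1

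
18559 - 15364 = 3195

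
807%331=145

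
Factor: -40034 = -1*2^1*37^1*541^1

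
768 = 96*8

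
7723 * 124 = 957652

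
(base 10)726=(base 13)43b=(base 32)mm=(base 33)m0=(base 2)1011010110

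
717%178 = 5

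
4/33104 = 1/8276 ≈ 0.000121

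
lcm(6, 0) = 0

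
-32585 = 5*(-6517)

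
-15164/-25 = 606 + 14/25 = 606.56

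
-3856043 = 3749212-7605255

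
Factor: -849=-1*3^1*283^1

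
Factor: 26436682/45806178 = 3^(-1) * 11^(-1) * 769^1 * 17189^1 * 694033^(-1) = 13218341/22903089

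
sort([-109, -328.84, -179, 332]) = [-328.84, -179, -109, 332]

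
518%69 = 35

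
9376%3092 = 100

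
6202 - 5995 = 207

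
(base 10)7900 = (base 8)17334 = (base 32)7ms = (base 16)1edc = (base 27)amg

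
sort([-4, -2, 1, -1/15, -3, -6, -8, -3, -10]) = [-10, -8, -6, -4, -3, -3, -2, -1/15, 1]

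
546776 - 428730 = 118046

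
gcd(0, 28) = 28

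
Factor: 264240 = 2^4 * 3^2 * 5^1 * 367^1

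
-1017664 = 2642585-3660249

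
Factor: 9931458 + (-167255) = 47^1*83^1*2503^1 = 9764203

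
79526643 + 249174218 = 328700861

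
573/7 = 81 + 6/7 ≈ 81.86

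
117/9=13=13.00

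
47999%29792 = 18207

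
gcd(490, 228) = 2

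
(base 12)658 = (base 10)932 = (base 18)2fe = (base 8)1644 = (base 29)134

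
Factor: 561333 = 3^1*187111^1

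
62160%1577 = 657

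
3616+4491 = 8107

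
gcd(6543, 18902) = 727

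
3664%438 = 160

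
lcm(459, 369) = 18819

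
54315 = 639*85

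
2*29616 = 59232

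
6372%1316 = 1108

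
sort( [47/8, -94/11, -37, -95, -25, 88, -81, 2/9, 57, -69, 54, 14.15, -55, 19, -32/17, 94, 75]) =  [-95, -81, -69, -55, -37, -25, -94/11, -32/17, 2/9, 47/8, 14.15, 19, 54, 57, 75, 88, 94]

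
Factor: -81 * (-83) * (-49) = -1 * 3^4 * 7^2 * 83^1 = -329427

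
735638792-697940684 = 37698108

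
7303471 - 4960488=2342983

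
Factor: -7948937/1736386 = -1*2^(-1)*43^1*53^(-1)*16381^(-1)*184859^1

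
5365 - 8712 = -3347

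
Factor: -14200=-1*2^3*5^2*71^1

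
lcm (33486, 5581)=33486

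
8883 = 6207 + 2676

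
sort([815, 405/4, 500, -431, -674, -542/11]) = [-674, -431, -542/11, 405/4, 500, 815]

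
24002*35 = 840070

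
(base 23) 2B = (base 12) 49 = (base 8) 71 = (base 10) 57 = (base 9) 63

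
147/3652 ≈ 0.0403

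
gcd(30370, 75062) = 2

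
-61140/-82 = 745 + 25/41 ≈ 745.61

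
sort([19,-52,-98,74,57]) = [-98,-52,19,57,74]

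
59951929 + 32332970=92284899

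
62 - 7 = 55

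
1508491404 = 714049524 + 794441880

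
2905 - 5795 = -2890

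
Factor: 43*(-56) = -1*2^3*7^1*43^1 = -2408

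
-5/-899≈0.00556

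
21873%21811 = 62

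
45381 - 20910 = 24471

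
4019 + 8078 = 12097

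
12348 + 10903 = 23251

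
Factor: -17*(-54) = 2^1*3^3*17^1 = 918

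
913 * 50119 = 45758647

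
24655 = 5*4931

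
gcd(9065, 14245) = 1295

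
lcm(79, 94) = 7426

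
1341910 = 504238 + 837672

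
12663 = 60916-48253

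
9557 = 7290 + 2267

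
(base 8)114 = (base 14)56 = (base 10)76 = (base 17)48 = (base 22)3a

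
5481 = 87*63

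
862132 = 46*18742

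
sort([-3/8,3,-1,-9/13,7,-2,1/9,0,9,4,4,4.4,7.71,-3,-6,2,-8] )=[-8,-6,-3,-2,-1,-9/13,-3/8,0,1/9,2,3,4,4,4.4,7,7.71,9] 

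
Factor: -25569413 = -1*2113^1*12101^1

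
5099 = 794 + 4305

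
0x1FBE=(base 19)139D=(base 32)7TU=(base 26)C0E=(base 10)8126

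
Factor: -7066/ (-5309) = 2^1 * 3533^1 * 5309^ (-1)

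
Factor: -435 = -1 * 3^1 * 5^1 * 29^1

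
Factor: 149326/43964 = 2^(-1)*29^(-1)*197^1 = 197/58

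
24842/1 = 24842 = 24842.00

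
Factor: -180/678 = -1*2^1*3^1*5^1*113^(-1) = -30/113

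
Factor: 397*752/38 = 2^3*19^(-1)*47^1*397^1 = 149272/19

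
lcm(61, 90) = 5490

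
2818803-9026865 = -6208062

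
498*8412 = 4189176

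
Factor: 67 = 67^1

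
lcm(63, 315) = 315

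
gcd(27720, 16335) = 495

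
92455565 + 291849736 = 384305301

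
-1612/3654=-806/1827 ≈ -0.441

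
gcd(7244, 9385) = 1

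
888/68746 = 12/929 ≈ 0.0129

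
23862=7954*3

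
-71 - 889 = -960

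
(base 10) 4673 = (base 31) 4qn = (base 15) 15b8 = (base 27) 6b2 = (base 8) 11101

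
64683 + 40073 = 104756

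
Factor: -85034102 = -1 * 2^1 * 17^1 * 2501003^1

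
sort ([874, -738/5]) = [-738/5, 874]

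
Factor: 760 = 2^3*5^1*19^1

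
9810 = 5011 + 4799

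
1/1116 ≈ 0.000896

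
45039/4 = 11259 + 3/4 = 11259.75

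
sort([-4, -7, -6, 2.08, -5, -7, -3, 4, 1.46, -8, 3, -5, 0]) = [-8, -7, -7, -6, -5, -5, -4, -3, 0, 1.46, 2.08, 3, 4]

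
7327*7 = 51289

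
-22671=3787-26458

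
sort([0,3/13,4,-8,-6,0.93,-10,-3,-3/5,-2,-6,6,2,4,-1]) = [-10,-8,-6,-6,-3,-2,-1,-3/5,0,3/13,0.93,2,4,4,6]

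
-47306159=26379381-73685540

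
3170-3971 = -801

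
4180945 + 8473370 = 12654315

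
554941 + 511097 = 1066038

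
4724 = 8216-3492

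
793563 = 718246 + 75317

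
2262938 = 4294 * 527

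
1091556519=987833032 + 103723487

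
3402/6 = 567 = 567.00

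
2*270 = 540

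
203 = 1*203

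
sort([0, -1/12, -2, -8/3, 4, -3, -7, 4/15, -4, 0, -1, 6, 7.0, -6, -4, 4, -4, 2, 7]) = [-7, -6, -4, -4, -4, -3, -8/3, -2, -1, -1/12, 0, 0, 4/15, 2, 4, 4, 6, 7.0, 7]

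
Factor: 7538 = 2^1*3769^1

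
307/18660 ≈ 0.0165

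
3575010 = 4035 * 886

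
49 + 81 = 130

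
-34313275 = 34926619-69239894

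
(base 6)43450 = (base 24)aa6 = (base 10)6006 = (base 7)23340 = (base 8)13566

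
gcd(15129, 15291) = 9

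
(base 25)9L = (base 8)366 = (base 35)71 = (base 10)246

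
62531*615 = 38456565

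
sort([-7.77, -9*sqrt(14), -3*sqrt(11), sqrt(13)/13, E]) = [-9*sqrt(14), -3*sqrt(11), -7.77, sqrt(13)/13, E]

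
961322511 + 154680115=1116002626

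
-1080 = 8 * (-135)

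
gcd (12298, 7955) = 43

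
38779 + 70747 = 109526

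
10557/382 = 27 + 243/382 ≈ 27.64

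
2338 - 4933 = -2595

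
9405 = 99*95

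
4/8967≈0.000446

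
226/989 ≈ 0.229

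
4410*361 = 1592010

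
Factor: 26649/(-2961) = -1 * 3^2 = -9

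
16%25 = 16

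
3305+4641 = 7946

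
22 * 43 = 946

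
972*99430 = 96645960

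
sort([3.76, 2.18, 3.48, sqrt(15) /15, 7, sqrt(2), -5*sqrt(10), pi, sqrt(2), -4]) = [-5*sqrt(10), -4, sqrt(15) /15, sqrt(2), sqrt(2), 2.18, pi, 3.48, 3.76, 7]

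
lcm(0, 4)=0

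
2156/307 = 7 + 7/307 ≈ 7.02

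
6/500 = 3/250 = 0.012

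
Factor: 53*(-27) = -1*3^3*53^1 = -1431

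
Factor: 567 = 3^4*7^1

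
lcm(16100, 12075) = 48300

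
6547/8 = 818+3/8 ≈ 818.38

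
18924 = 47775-28851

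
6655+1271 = 7926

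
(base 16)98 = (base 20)7c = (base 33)4k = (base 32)4o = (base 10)152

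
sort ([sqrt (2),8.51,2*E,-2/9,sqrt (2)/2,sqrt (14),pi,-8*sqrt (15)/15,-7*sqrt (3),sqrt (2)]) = [-7*sqrt (3),-8*sqrt (15)/15,-2/9,sqrt (2)/2,sqrt (2),sqrt (2),pi,sqrt (14),2*E,8.51]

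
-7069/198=-35-139/198 ≈ -35.70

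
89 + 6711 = 6800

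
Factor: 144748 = 2^2*36187^1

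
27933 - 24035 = 3898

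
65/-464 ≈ -0.140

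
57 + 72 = 129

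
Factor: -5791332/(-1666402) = 2^1*3^1*41^1*79^1*149^1*833201^(-1) = 2895666/833201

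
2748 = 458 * 6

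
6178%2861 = 456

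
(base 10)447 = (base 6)2023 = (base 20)127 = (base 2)110111111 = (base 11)377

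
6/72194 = 3/36097 ≈ 0.0000831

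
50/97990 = 5/9799 ≈ 0.000510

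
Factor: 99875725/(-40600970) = -1*2^(-1)*5^1*1567^(-1)*2591^(-1)*3995029^1 = -19975145/8120194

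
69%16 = 5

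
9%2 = 1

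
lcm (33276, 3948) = 232932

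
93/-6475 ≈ -0.0144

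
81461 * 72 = 5865192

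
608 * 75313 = 45790304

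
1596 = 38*42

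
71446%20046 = 11308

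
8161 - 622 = 7539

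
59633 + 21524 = 81157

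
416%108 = 92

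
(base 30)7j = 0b11100101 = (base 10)229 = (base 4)3211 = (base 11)199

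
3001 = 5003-2002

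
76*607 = 46132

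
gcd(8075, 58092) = 1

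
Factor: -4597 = -1*4597^1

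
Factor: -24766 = -1*2^1*7^1*29^1*61^1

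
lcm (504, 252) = 504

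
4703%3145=1558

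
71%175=71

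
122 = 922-800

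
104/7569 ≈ 0.0137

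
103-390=-287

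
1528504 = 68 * 22478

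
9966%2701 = 1863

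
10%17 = 10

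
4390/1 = 4390 = 4390.00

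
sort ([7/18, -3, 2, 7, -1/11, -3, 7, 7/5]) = [-3, -3, -1/11, 7/18, 7/5, 2, 7, 7]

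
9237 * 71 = 655827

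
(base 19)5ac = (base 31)22n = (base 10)2007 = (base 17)6g1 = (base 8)3727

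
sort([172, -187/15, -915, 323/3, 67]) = [-915, -187/15, 67, 323/3, 172]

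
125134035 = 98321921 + 26812114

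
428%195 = 38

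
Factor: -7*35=-1*5^1*7^2=-245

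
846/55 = 15 + 21/55 ≈ 15.38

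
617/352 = 1 + 265/352 ≈ 1.75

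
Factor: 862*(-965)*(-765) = 2^1*3^2*5^2*17^1*193^1*431^1 = 636349950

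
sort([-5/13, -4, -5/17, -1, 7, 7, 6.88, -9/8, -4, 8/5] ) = [-4, -4, -9/8, -1, -5/13, -5/17, 8/5, 6.88, 7, 7] 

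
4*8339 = 33356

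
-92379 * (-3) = 277137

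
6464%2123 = 95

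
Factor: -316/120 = -1*2^(-1)*3^(-1)*5^(-1)*79^1 = -79/30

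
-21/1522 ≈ -0.0138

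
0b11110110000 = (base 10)1968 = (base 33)1ql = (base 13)b85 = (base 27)2io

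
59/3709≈0.0159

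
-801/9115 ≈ -0.0879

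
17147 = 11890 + 5257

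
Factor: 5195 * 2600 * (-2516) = -1 * 2^5 * 5^3 * 13^1 * 17^1 * 37^1 * 1039^1 = -33983612000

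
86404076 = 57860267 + 28543809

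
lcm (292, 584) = 584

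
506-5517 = -5011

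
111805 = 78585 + 33220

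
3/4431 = 1/1477 ≈ 0.000677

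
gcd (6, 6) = 6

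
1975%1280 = 695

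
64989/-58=-1120 - 1/2=-1120.50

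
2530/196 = 12+89/98 ≈ 12.91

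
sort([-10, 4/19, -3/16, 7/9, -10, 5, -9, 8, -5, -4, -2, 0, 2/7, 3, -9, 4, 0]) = [-10, -10, -9, -9, -5, -4, -2, -3/16, 0, 0, 4/19, 2/7, 7/9, 3, 4, 5, 8]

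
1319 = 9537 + -8218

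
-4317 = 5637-9954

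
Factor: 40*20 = 2^5*5^2 = 800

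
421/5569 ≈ 0.0756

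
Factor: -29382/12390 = -1*5^(-1)*7^(-1)*83^1 = -83/35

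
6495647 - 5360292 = 1135355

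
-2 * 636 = -1272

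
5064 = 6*844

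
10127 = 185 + 9942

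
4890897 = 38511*127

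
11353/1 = 11353 = 11353.00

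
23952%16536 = 7416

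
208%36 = 28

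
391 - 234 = 157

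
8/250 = 4/125 = 0.032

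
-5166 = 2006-7172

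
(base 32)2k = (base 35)2e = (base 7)150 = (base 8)124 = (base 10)84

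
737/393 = 1+344/393≈1.88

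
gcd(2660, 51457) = 7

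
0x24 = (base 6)100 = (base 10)36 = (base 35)11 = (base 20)1g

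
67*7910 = 529970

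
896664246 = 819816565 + 76847681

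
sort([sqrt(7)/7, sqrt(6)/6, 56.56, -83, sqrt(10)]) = [-83, sqrt(7)/7, sqrt(6)/6, sqrt(10), 56.56]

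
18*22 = 396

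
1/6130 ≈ 0.000163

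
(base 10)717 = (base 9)876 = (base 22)1ad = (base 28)ph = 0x2cd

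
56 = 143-87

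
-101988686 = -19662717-82325969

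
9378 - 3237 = 6141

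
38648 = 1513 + 37135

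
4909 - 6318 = -1409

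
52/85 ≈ 0.612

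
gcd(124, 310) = 62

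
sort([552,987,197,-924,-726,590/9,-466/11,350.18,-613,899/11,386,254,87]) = [-924,-726,-613,-466/11,590/9,899/11,87,197,254,350.18,386,552,987]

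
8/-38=-4/19 ≈ -0.211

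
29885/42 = 711+23/42 ≈ 711.55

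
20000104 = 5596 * 3574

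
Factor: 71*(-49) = -1*7^2*71^1 = -3479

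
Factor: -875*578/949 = -1*2^1*5^3*7^1*13^(-1)*17^2*73^(-1) = -505750/949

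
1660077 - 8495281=-6835204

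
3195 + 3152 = 6347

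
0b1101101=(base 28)3p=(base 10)109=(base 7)214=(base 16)6d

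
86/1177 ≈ 0.0731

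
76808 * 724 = 55608992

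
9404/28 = 2351/7 ≈ 335.86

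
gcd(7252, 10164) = 28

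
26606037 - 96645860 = -70039823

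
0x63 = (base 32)33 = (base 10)99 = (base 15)69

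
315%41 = 28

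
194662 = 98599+96063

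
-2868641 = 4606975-7475616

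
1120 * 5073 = 5681760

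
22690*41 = 930290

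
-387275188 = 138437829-525713017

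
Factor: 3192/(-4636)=-1*2^1*3^1*7^1*61^(-1)=-42/61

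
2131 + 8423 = 10554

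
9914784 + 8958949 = 18873733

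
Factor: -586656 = -1 * 2^5 * 3^3 * 7^1 * 97^1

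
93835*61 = 5723935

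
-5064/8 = -633 = -633.00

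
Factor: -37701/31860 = -1 * 2^(-2) * 3^(-1) * 5^(-1) * 71^1 = -71/60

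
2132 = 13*164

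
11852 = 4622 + 7230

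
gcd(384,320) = 64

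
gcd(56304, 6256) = 6256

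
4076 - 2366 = 1710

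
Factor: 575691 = 3^1 * 127^1 * 1511^1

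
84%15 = 9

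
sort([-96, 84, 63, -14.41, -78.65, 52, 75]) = [-96, -78.65, -14.41, 52, 63, 75, 84]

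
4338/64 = 67 + 25/32 ≈ 67.78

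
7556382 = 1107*6826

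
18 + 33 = 51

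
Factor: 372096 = 2^7*3^2*17^1*19^1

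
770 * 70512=54294240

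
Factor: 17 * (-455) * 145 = -1 * 5^2 * 7^1 * 13^1 * 17^1 * 29^1 = -1121575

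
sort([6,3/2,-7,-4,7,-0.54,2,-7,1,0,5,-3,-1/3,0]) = [-7,-7,-4,-3,-0.54,-1/3,0,0,1,3/2,2,5,6,7]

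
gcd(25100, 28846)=2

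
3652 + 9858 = 13510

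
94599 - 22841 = 71758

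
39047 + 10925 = 49972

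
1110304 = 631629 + 478675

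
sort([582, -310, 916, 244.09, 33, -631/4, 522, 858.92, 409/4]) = [-310, -631/4, 33, 409/4, 244.09, 522, 582, 858.92, 916]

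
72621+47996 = 120617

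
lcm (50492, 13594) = 353444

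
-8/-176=1/22 ≈ 0.0455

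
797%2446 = 797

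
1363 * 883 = 1203529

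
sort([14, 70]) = [14, 70]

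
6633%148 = 121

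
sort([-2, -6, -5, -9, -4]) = [-9, -6, -5, -4, -2]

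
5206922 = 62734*83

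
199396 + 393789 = 593185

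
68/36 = 1+8/9 ≈ 1.89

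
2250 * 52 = 117000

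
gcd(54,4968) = 54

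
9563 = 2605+6958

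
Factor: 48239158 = 2^1*11^1*317^1*6917^1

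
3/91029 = 1/30343 ≈ 0.0000330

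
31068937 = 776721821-745652884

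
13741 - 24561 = -10820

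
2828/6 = 471 + 1/3 ≈ 471.33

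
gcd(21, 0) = 21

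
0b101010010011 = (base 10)2707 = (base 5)41312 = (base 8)5223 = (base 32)2kj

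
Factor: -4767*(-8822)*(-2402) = -1*2^2*3^1*7^1*11^1*227^1*401^1*1201^1 = -101014846548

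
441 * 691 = 304731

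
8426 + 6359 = 14785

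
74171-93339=-19168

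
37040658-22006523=15034135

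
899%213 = 47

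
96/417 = 32/139 ≈ 0.230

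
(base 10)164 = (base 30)5e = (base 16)a4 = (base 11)13a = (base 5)1124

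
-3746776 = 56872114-60618890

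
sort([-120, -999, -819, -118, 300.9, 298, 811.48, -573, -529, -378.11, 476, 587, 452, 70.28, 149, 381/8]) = [-999, -819, -573, -529, -378.11, -120, -118, 381/8, 70.28, 149, 298, 300.9, 452, 476, 587, 811.48]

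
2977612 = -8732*(-341)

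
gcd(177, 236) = 59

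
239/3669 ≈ 0.0651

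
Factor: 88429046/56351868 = 2^(-1)*3^(-1)*41^1*1078403^1*4695989^(-1) = 44214523/28175934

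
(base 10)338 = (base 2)101010010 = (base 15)178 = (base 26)d0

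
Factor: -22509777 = -1*3^1*647^1*11597^1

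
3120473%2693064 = 427409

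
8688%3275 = 2138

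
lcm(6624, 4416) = 13248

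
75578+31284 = 106862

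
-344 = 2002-2346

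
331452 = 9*36828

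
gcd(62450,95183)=1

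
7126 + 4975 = 12101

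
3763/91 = 41 + 32/91 ≈ 41.35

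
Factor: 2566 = 2^1*1283^1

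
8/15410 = 4/7705 ≈ 0.000519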